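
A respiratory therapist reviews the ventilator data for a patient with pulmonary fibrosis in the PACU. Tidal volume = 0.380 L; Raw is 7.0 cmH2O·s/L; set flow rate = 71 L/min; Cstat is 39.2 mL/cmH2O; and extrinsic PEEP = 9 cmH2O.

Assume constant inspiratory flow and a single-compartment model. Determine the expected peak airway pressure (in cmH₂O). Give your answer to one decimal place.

27.0

Flow: 71 L/min ÷ 60 = 1.1833 L/s.
Equation of motion (constant flow): PIP = Vt/C + R·V̇ + PEEP.
PIP = 380/39.2 + 7.0×1.1833 + 9 = 9.694 + 8.283 + 9 = 26.977 cmH2O.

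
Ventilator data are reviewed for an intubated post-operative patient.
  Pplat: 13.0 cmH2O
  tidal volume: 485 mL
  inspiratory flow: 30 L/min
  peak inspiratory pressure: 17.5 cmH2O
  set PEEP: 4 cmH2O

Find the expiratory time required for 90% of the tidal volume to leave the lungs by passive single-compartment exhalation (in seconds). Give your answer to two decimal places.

1.12

Flow: 30 L/min ÷ 60 = 0.5 L/s.
R = (PIP − Pplat)/V̇ = (17.5 − 13.0) / 0.5 = 4.5/0.5 = 9.0 cmH2O·s/L.
C = Vt/(Pplat − PEEP) = 485.0 / (13.0 − 4) = 485.0/9.0 = 53.889 mL/cmH2O.
τ = R × C = 9.0 × 0.05389 L/cmH2O = 0.485 s.
t = −τ·ln(1 − 0.90) = −0.485·ln(0.1) = 1.117 s.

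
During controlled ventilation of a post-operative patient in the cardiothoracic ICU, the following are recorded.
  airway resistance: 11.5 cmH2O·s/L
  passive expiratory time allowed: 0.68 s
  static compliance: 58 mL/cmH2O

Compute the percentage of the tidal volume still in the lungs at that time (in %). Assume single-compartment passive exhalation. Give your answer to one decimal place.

36.1

τ = R × C = 11.5 × 58 mL/cmH2O = 11.5 × 0.058 L/cmH2O = 0.667 s.
Passive exhalation: V(t)/V₀ = e^(−t/τ) = e^(−0.68/0.667) = 0.3608.
Fraction remaining = 0.3608 → 36.08%.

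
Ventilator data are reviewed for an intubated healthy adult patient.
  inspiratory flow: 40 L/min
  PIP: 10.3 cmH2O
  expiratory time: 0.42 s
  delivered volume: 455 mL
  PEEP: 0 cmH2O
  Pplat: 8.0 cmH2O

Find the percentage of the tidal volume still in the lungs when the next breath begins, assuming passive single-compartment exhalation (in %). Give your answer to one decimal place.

Flow: 40 L/min ÷ 60 = 0.6667 L/s.
R = (PIP − Pplat)/V̇ = (10.3 − 8.0) / 0.6667 = 2.3/0.6667 = 3.45 cmH2O·s/L.
C = Vt/(Pplat − PEEP) = 455.0 / (8.0 − 0) = 455.0/8.0 = 56.875 mL/cmH2O.
τ = R × C = 3.45 × 0.05688 L/cmH2O = 0.1962 s.
Fraction remaining at end-expiration = e^(−Te/τ) = e^(−0.42/0.1962) = 0.1176 → 11.76%.

11.8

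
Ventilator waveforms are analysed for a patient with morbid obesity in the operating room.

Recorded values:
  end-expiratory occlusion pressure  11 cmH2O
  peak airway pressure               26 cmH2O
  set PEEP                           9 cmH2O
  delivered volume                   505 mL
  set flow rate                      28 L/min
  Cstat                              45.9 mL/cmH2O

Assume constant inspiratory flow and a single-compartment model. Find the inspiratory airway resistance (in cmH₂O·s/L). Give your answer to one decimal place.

8.6

Flow: 28 L/min ÷ 60 = 0.4667 L/s.
Total PEEP = 11 cmH2O (set 9 + intrinsic 2); this is the baseline alveolar pressure.
Equation of motion (constant flow): PIP = Vt/C + R·V̇ + PEEP.
R·V̇ = PIP − Vt/C − PEEP = 26 − 505/45.9 − 11 = 26 − 11.002 − 11 = 3.998 cmH2O.
R = 3.998 / 0.4667 = 8.567 cmH2O·s/L.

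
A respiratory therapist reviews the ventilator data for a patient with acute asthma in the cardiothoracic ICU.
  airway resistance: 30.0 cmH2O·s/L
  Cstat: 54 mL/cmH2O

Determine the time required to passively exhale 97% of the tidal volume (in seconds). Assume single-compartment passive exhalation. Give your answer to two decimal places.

τ = R × C = 30.0 × 54 mL/cmH2O = 30.0 × 0.054 L/cmH2O = 1.62 s.
Exhaled fraction f = 1 − e^(−t/τ) → t = −τ·ln(1 − f) = −1.62·ln(0.03) = 5.681 s.

5.68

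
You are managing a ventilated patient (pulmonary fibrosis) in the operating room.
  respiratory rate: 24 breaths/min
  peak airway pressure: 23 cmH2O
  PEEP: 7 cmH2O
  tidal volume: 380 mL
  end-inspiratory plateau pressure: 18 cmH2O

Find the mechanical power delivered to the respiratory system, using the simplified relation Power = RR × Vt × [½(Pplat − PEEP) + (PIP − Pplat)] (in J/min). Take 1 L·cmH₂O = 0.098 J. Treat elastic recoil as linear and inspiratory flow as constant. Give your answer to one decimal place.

9.4

Per-breath work = Vt × [½(Pplat−PEEP) + (PIP−Pplat)] = 0.380 × [0.5×11.0 + 5.0] = 0.380 × 10.5 = 3.99 L·cmH2O.
Power = 24 × 3.99 = 95.76 L·cmH2O/min.
× 0.098 J/(L·cmH2O) → 9.384 J/min.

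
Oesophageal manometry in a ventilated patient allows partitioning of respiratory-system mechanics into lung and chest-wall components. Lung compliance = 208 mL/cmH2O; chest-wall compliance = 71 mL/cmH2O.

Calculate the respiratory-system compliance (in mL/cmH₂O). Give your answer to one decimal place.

52.9

Lung and chest wall are elastances in series: 1/Crs = 1/CL + 1/Ccw.
1/Crs = 1/208 + 1/71 = 0.01889.
Crs = 52.938 mL/cmH2O.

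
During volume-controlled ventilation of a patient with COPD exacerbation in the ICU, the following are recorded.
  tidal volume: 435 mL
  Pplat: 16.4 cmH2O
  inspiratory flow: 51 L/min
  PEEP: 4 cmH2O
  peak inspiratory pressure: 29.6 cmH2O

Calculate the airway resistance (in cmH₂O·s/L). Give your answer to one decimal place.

Flow: 51 L/min ÷ 60 = 0.85 L/s.
Raw = (PIP − Pplat) / flow = (29.6 − 16.4) / 0.85 = 13.2 / 0.85 = 15.529 cmH2O·s/L.

15.5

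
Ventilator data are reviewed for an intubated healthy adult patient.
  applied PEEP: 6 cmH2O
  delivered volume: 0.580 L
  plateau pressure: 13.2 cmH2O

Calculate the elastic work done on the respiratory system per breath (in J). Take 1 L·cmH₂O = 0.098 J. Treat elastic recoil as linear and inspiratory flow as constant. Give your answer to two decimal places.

0.20

Elastic work ≈ ½ × (Pplat − PEEP) × Vt = 0.5 × (13.2 − 6) × 0.580 L = 0.5 × 7.2 × 0.580 = 2.088 L·cmH2O.
× 0.098 J/(L·cmH2O) → 0.2046 J.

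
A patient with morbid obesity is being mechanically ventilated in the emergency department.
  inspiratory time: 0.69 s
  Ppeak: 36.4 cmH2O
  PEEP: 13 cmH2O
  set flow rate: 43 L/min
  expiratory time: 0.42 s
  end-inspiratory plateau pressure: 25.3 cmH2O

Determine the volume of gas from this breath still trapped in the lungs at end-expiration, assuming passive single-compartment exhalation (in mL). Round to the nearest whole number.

Flow: 43 L/min ÷ 60 = 0.7167 L/s.
Vt = flow × Ti = 0.7167 L/s × 0.69 s × 1000 mL/L = 494.52 mL.
R = (PIP − Pplat)/V̇ = (36.4 − 25.3) / 0.7167 = 11.1/0.7167 = 15.488 cmH2O·s/L.
C = Vt/(Pplat − PEEP) = 494.52 / (25.3 − 13) = 494.52/12.3 = 40.205 mL/cmH2O.
τ = R × C = 15.488 × 0.04021 L/cmH2O = 0.6228 s.
Fraction remaining = e^(−Te/τ) = e^(−0.42/0.6228) = 0.5095.
Trapped volume = 494.52 × 0.5095 = 251.96 mL.

252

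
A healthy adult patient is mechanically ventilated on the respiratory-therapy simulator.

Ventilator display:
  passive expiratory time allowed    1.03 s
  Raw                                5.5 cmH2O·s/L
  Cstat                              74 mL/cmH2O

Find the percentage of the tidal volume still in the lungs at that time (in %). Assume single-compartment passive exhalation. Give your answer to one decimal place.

8.0

τ = R × C = 5.5 × 74 mL/cmH2O = 5.5 × 0.074 L/cmH2O = 0.407 s.
Passive exhalation: V(t)/V₀ = e^(−t/τ) = e^(−1.03/0.407) = 0.0796.
Fraction remaining = 0.0796 → 7.96%.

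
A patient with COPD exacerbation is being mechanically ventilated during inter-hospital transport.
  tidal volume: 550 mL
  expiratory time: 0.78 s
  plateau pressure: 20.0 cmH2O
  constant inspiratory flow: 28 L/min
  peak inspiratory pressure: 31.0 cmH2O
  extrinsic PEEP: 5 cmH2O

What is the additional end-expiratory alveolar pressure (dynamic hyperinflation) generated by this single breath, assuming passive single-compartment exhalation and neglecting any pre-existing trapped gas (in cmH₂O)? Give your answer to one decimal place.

6.1

Flow: 28 L/min ÷ 60 = 0.4667 L/s.
R = (PIP − Pplat)/V̇ = (31.0 − 20.0) / 0.4667 = 11.0/0.4667 = 23.57 cmH2O·s/L.
C = Vt/(Pplat − PEEP) = 550.0 / (20.0 − 5) = 550.0/15.0 = 36.667 mL/cmH2O.
τ = R × C = 23.57 × 0.03667 L/cmH2O = 0.8643 s.
Fraction remaining = e^(−Te/τ) = e^(−0.78/0.8643) = 0.4056; trapped volume = 550.0 × 0.4056 = 223.08 mL.
Additional alveolar pressure from trapping ≈ V_trapped / C = 223.08 / 36.667 = 6.084 cmH2O.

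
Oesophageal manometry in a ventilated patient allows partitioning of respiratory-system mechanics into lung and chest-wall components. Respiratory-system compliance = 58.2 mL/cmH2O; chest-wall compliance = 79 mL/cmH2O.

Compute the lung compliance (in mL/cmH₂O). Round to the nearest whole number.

221

1/CL = 1/Crs − 1/Ccw.
1/CL = 1/58.2 − 1/79 = 0.004524.
CL = 221.04 mL/cmH2O.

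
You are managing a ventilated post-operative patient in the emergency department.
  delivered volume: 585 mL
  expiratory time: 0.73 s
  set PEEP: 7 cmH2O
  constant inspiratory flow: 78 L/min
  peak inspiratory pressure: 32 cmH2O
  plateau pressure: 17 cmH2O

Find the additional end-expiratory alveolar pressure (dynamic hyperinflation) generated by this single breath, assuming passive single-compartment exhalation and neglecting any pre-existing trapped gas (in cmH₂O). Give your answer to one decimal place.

Flow: 78 L/min ÷ 60 = 1.3 L/s.
R = (PIP − Pplat)/V̇ = (32 − 17) / 1.3 = 15.0/1.3 = 11.538 cmH2O·s/L.
C = Vt/(Pplat − PEEP) = 585.0 / (17 − 7) = 585.0/10.0 = 58.5 mL/cmH2O.
τ = R × C = 11.538 × 0.0585 L/cmH2O = 0.675 s.
Fraction remaining = e^(−Te/τ) = e^(−0.73/0.675) = 0.3391; trapped volume = 585.0 × 0.3391 = 198.37 mL.
Additional alveolar pressure from trapping ≈ V_trapped / C = 198.37 / 58.5 = 3.391 cmH2O.

3.4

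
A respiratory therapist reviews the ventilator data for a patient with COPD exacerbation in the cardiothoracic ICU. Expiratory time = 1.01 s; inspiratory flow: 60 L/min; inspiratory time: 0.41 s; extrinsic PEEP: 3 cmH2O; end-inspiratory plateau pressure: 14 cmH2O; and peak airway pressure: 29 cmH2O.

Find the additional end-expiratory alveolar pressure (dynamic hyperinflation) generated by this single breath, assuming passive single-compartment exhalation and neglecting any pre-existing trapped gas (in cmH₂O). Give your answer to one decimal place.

Flow: 60 L/min ÷ 60 = 1 L/s.
Vt = flow × Ti = 1 L/s × 0.41 s × 1000 mL/L = 410.0 mL.
R = (PIP − Pplat)/V̇ = (29 − 14) / 1 = 15.0/1 = 15.0 cmH2O·s/L.
C = Vt/(Pplat − PEEP) = 410.0 / (14 − 3) = 410.0/11.0 = 37.273 mL/cmH2O.
τ = R × C = 15.0 × 0.03727 L/cmH2O = 0.5591 s.
Fraction remaining = e^(−Te/τ) = e^(−1.01/0.5591) = 0.1642; trapped volume = 410.0 × 0.1642 = 67.322 mL.
Additional alveolar pressure from trapping ≈ V_trapped / C = 67.322 / 37.273 = 1.806 cmH2O.

1.8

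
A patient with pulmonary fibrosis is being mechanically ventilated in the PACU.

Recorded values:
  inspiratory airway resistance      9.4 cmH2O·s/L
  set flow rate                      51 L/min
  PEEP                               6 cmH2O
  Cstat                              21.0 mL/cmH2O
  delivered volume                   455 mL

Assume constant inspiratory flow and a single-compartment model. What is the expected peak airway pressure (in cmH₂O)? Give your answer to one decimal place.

35.7

Flow: 51 L/min ÷ 60 = 0.85 L/s.
Equation of motion (constant flow): PIP = Vt/C + R·V̇ + PEEP.
PIP = 455/21.0 + 9.4×0.85 + 6 = 21.667 + 7.99 + 6 = 35.657 cmH2O.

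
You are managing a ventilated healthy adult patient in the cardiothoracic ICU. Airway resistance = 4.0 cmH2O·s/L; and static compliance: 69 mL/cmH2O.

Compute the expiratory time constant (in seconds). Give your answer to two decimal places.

τ = R × C = 4.0 × 69 mL/cmH2O = 4.0 × 0.069 L/cmH2O = 0.276 s.

0.28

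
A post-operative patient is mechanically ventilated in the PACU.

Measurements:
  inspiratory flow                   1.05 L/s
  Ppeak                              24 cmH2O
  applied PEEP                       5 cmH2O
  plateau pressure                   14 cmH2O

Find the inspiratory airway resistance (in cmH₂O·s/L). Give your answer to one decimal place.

9.5

Raw = (PIP − Pplat) / flow = (24 − 14) / 1.05 = 10.0 / 1.05 = 9.524 cmH2O·s/L.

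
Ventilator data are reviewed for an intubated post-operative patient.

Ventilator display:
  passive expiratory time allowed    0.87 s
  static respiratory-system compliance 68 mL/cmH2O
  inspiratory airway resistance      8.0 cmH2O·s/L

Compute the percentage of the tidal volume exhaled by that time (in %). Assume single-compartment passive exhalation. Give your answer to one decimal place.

79.8

τ = R × C = 8.0 × 68 mL/cmH2O = 8.0 × 0.068 L/cmH2O = 0.544 s.
Passive exhalation: V(t)/V₀ = e^(−t/τ) = e^(−0.87/0.544) = 0.202.
Fraction exhaled = 1 − 0.202 = 0.798 → 79.8%.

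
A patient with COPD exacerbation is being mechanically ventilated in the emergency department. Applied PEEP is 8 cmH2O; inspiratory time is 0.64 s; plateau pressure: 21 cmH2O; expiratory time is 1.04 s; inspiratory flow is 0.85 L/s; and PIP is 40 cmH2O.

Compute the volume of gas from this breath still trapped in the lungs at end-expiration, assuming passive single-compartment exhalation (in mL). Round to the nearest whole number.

179

Vt = flow × Ti = 0.85 L/s × 0.64 s × 1000 mL/L = 544.0 mL.
R = (PIP − Pplat)/V̇ = (40 − 21) / 0.85 = 19.0/0.85 = 22.353 cmH2O·s/L.
C = Vt/(Pplat − PEEP) = 544.0 / (21 − 8) = 544.0/13.0 = 41.846 mL/cmH2O.
τ = R × C = 22.353 × 0.04185 L/cmH2O = 0.9355 s.
Fraction remaining = e^(−Te/τ) = e^(−1.04/0.9355) = 0.329.
Trapped volume = 544.0 × 0.329 = 178.98 mL.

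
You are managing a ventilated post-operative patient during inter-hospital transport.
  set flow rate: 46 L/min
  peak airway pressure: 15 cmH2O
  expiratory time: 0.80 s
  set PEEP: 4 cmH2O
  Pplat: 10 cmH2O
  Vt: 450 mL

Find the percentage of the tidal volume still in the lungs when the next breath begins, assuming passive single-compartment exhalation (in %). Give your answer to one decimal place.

Flow: 46 L/min ÷ 60 = 0.7667 L/s.
R = (PIP − Pplat)/V̇ = (15 − 10) / 0.7667 = 5.0/0.7667 = 6.521 cmH2O·s/L.
C = Vt/(Pplat − PEEP) = 450.0 / (10 − 4) = 450.0/6.0 = 75.0 mL/cmH2O.
τ = R × C = 6.521 × 0.075 L/cmH2O = 0.4891 s.
Fraction remaining at end-expiration = e^(−Te/τ) = e^(−0.80/0.4891) = 0.1948 → 19.48%.

19.5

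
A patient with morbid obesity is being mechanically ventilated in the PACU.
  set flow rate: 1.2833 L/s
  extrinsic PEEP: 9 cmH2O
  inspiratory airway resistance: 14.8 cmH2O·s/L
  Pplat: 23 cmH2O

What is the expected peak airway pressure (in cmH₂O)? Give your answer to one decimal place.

42.0

PIP = Pplat + Raw × flow = 23 + 14.8 × 1.2833 = 23 + 18.993 = 41.993 cmH2O.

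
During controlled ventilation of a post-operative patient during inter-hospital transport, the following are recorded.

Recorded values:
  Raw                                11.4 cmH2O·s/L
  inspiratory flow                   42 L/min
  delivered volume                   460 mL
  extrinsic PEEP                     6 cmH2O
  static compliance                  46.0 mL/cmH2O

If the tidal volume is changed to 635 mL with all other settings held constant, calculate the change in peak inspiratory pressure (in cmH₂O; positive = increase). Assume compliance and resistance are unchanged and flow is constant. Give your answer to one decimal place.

PIP = Vt/C + R·V̇ + PEEP (constant-flow equation of motion).
Only the elastic term changes: ΔPIP = ΔVt / C = (635 − 460) / 46.0 = 3.804 cmH2O.

3.8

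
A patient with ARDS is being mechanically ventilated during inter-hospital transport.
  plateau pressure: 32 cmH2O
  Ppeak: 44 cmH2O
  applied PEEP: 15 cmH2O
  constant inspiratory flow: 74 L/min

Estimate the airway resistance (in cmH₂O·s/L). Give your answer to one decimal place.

9.7

Flow: 74 L/min ÷ 60 = 1.2333 L/s.
Raw = (PIP − Pplat) / flow = (44 − 32) / 1.2333 = 12.0 / 1.2333 = 9.73 cmH2O·s/L.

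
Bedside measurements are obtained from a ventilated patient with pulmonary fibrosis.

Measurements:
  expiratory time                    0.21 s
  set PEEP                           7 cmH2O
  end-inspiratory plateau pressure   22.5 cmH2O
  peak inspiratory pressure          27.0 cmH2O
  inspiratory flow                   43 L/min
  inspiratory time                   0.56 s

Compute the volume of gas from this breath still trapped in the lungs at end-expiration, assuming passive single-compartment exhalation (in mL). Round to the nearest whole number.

Flow: 43 L/min ÷ 60 = 0.7167 L/s.
Vt = flow × Ti = 0.7167 L/s × 0.56 s × 1000 mL/L = 401.35 mL.
R = (PIP − Pplat)/V̇ = (27.0 − 22.5) / 0.7167 = 4.5/0.7167 = 6.279 cmH2O·s/L.
C = Vt/(Pplat − PEEP) = 401.35 / (22.5 − 7) = 401.35/15.5 = 25.894 mL/cmH2O.
τ = R × C = 6.279 × 0.02589 L/cmH2O = 0.1626 s.
Fraction remaining = e^(−Te/τ) = e^(−0.21/0.1626) = 0.2749.
Trapped volume = 401.35 × 0.2749 = 110.33 mL.

110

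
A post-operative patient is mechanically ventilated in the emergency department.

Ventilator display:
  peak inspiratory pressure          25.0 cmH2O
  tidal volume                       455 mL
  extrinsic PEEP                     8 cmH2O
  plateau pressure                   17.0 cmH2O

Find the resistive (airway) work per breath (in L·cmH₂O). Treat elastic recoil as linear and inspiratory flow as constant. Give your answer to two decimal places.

3.64

With constant inspiratory flow the resistive pressure is constant at PIP − Pplat = 25.0 − 17.0 = 8.0 cmH2O, so resistive work = 8.0 × 0.455 = 3.64 L·cmH2O.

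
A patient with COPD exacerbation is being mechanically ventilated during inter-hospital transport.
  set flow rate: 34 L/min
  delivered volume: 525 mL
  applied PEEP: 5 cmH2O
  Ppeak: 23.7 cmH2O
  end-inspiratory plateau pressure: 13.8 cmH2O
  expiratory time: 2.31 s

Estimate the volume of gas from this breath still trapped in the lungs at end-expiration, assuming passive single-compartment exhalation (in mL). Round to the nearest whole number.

Flow: 34 L/min ÷ 60 = 0.5667 L/s.
R = (PIP − Pplat)/V̇ = (23.7 − 13.8) / 0.5667 = 9.9/0.5667 = 17.47 cmH2O·s/L.
C = Vt/(Pplat − PEEP) = 525.0 / (13.8 − 5) = 525.0/8.8 = 59.659 mL/cmH2O.
τ = R × C = 17.47 × 0.05966 L/cmH2O = 1.042 s.
Fraction remaining = e^(−Te/τ) = e^(−2.31/1.042) = 0.1089.
Trapped volume = 525.0 × 0.1089 = 57.173 mL.

57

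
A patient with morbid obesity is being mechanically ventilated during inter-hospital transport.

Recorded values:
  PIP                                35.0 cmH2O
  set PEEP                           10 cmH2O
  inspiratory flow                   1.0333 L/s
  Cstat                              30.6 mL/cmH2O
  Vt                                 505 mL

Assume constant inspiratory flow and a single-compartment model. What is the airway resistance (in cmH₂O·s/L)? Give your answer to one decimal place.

8.2

Equation of motion (constant flow): PIP = Vt/C + R·V̇ + PEEP.
R·V̇ = PIP − Vt/C − PEEP = 35.0 − 505/30.6 − 10 = 35.0 − 16.503 − 10 = 8.497 cmH2O.
R = 8.497 / 1.0333 = 8.223 cmH2O·s/L.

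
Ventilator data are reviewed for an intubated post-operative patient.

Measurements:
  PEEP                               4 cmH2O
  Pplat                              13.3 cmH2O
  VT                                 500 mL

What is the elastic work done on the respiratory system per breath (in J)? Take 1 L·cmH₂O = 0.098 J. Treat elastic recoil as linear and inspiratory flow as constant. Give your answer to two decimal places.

Elastic work ≈ ½ × (Pplat − PEEP) × Vt = 0.5 × (13.3 − 4) × 0.500 L = 0.5 × 9.3 × 0.500 = 2.325 L·cmH2O.
× 0.098 J/(L·cmH2O) → 0.2279 J.

0.23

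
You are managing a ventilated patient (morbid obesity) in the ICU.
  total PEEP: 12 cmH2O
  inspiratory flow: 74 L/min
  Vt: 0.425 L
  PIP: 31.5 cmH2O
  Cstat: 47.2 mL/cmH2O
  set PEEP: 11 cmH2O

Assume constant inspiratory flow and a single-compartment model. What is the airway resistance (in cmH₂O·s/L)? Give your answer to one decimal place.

Flow: 74 L/min ÷ 60 = 1.2333 L/s.
Total PEEP = 12 cmH2O (set 11 + intrinsic 1); this is the baseline alveolar pressure.
Equation of motion (constant flow): PIP = Vt/C + R·V̇ + PEEP.
R·V̇ = PIP − Vt/C − PEEP = 31.5 − 425/47.2 − 12 = 31.5 − 9.004 − 12 = 10.496 cmH2O.
R = 10.496 / 1.2333 = 8.511 cmH2O·s/L.

8.5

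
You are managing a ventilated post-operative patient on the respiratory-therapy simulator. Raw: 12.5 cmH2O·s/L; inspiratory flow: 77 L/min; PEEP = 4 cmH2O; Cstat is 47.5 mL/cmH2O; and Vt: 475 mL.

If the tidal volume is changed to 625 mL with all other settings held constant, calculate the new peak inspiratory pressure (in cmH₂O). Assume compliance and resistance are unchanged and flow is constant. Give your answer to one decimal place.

Flow: 77 L/min ÷ 60 = 1.2833 L/s.
PIP = Vt/C + R·V̇ + PEEP (constant-flow equation of motion).
Only the elastic term changes: ΔPIP = ΔVt / C = (625 − 475) / 47.5 = 3.158 cmH2O.
Original PIP = 475/47.5 + 12.5×1.2833 + 4 = 30.041 cmH2O; new PIP = 30.041 + (3.158) = 33.199 cmH2O.

33.2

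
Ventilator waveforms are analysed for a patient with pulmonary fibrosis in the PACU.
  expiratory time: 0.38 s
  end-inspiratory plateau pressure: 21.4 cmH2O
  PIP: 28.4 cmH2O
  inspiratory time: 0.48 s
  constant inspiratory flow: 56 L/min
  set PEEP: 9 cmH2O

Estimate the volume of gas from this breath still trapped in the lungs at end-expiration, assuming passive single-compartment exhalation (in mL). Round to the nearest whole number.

Flow: 56 L/min ÷ 60 = 0.9333 L/s.
Vt = flow × Ti = 0.9333 L/s × 0.48 s × 1000 mL/L = 447.98 mL.
R = (PIP − Pplat)/V̇ = (28.4 − 21.4) / 0.9333 = 7.0/0.9333 = 7.5 cmH2O·s/L.
C = Vt/(Pplat − PEEP) = 447.98 / (21.4 − 9) = 447.98/12.4 = 36.127 mL/cmH2O.
τ = R × C = 7.5 × 0.03613 L/cmH2O = 0.271 s.
Fraction remaining = e^(−Te/τ) = e^(−0.38/0.271) = 0.2461.
Trapped volume = 447.98 × 0.2461 = 110.25 mL.

110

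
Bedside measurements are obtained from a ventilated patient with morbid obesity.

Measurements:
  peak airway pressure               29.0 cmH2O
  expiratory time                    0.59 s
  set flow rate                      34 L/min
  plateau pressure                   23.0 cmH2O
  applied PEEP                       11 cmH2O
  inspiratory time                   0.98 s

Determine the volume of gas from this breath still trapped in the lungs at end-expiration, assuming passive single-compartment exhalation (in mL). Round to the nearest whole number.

Flow: 34 L/min ÷ 60 = 0.5667 L/s.
Vt = flow × Ti = 0.5667 L/s × 0.98 s × 1000 mL/L = 555.37 mL.
R = (PIP − Pplat)/V̇ = (29.0 − 23.0) / 0.5667 = 6.0/0.5667 = 10.588 cmH2O·s/L.
C = Vt/(Pplat − PEEP) = 555.37 / (23.0 − 11) = 555.37/12.0 = 46.281 mL/cmH2O.
τ = R × C = 10.588 × 0.04628 L/cmH2O = 0.49 s.
Fraction remaining = e^(−Te/τ) = e^(−0.59/0.49) = 0.3.
Trapped volume = 555.37 × 0.3 = 166.61 mL.

167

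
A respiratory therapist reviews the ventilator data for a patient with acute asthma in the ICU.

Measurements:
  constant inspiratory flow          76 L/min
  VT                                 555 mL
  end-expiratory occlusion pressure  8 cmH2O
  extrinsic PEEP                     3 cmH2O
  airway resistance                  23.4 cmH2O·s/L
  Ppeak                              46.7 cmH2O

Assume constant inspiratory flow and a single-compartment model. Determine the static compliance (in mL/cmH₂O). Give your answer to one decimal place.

Flow: 76 L/min ÷ 60 = 1.2667 L/s.
Total PEEP = 8 cmH2O (set 3 + intrinsic 5); this is the baseline alveolar pressure.
Equation of motion (constant flow): PIP = Vt/C + R·V̇ + PEEP.
Vt/C = PIP − R·V̇ − PEEP = 46.7 − 23.4×1.2667 − 8 = 46.7 − 29.641 − 8 = 9.059 cmH2O.
C = Vt / 9.059 = 555 / 9.059 = 61.265 mL/cmH2O.

61.3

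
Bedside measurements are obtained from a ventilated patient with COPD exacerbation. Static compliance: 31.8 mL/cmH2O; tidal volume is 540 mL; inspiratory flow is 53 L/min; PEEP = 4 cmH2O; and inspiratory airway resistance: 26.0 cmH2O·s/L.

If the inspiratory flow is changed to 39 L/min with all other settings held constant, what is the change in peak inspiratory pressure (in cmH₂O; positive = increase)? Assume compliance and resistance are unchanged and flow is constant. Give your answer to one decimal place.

Flow: 53 L/min ÷ 60 = 0.8833 L/s.
New flow: 39 L/min ÷ 60 = 0.65 L/s.
PIP = Vt/C + R·V̇ + PEEP (constant-flow equation of motion).
Only the resistive term changes: ΔPIP = R × ΔV̇ = 26.0 × (0.65 − 0.8833) = 26.0 × -0.2333 = -6.066 cmH2O.

-6.1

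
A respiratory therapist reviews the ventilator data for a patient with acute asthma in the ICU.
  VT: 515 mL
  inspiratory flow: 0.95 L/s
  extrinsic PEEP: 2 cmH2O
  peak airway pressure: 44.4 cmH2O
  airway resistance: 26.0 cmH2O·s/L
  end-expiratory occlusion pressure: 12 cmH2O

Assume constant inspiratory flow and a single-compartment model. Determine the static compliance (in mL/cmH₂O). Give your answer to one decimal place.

66.9

Total PEEP = 12 cmH2O (set 2 + intrinsic 10); this is the baseline alveolar pressure.
Equation of motion (constant flow): PIP = Vt/C + R·V̇ + PEEP.
Vt/C = PIP − R·V̇ − PEEP = 44.4 − 26.0×0.95 − 12 = 44.4 − 24.7 − 12 = 7.7 cmH2O.
C = Vt / 7.7 = 515 / 7.7 = 66.883 mL/cmH2O.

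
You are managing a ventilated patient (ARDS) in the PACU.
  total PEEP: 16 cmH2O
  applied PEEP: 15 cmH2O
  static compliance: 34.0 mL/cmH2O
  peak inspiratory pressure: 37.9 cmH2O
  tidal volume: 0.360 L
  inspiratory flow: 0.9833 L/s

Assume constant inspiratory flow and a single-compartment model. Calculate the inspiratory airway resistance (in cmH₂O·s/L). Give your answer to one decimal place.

Total PEEP = 16 cmH2O (set 15 + intrinsic 1); this is the baseline alveolar pressure.
Equation of motion (constant flow): PIP = Vt/C + R·V̇ + PEEP.
R·V̇ = PIP − Vt/C − PEEP = 37.9 − 360/34.0 − 16 = 37.9 − 10.588 − 16 = 11.312 cmH2O.
R = 11.312 / 0.9833 = 11.504 cmH2O·s/L.

11.5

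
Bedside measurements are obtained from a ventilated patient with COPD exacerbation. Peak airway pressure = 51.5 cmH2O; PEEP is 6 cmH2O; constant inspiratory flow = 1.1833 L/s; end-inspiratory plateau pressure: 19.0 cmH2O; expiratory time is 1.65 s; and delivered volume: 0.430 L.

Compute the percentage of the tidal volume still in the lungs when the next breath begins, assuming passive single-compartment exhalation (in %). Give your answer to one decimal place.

16.3

R = (PIP − Pplat)/V̇ = (51.5 − 19.0) / 1.1833 = 32.5/1.1833 = 27.466 cmH2O·s/L.
C = Vt/(Pplat − PEEP) = 430.0 / (19.0 − 6) = 430.0/13.0 = 33.077 mL/cmH2O.
τ = R × C = 27.466 × 0.03308 L/cmH2O = 0.9086 s.
Fraction remaining at end-expiration = e^(−Te/τ) = e^(−1.65/0.9086) = 0.1627 → 16.27%.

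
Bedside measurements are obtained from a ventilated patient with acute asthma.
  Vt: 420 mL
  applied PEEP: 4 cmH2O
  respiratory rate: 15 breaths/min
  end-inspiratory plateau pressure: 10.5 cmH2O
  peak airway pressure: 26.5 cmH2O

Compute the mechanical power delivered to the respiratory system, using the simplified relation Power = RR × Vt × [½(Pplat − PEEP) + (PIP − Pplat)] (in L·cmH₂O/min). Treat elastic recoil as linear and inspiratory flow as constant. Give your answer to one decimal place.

Per-breath work = Vt × [½(Pplat−PEEP) + (PIP−Pplat)] = 0.420 × [0.5×6.5 + 16.0] = 0.420 × 19.25 = 8.085 L·cmH2O.
Power = 15 × 8.085 = 121.28 L·cmH2O/min.

121.3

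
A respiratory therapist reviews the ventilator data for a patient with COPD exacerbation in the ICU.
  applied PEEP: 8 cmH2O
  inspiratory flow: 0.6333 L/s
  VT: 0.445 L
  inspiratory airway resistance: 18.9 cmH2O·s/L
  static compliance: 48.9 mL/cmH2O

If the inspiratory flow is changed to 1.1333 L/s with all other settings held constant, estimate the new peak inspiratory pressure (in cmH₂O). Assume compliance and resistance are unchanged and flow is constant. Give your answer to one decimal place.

PIP = Vt/C + R·V̇ + PEEP (constant-flow equation of motion).
Only the resistive term changes: ΔPIP = R × ΔV̇ = 18.9 × (1.1333 − 0.6333) = 18.9 × 0.5 = 9.45 cmH2O.
Original PIP = 445/48.9 + 18.9×0.6333 + 8 = 29.07 cmH2O; new PIP = 29.07 + (9.45) = 38.52 cmH2O.

38.5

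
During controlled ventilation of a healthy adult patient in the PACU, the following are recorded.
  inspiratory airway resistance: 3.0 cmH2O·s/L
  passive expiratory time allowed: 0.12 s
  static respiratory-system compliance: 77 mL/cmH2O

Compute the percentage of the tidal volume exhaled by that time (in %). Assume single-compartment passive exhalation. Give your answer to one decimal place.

τ = R × C = 3.0 × 77 mL/cmH2O = 3.0 × 0.077 L/cmH2O = 0.231 s.
Passive exhalation: V(t)/V₀ = e^(−t/τ) = e^(−0.12/0.231) = 0.5948.
Fraction exhaled = 1 − 0.5948 = 0.4052 → 40.52%.

40.5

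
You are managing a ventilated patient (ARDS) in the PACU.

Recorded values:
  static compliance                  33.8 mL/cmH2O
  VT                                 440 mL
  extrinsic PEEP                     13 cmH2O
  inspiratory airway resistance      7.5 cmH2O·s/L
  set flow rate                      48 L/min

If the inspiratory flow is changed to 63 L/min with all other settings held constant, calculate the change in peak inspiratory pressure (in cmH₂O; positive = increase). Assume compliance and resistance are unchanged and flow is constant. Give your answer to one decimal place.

1.9

Flow: 48 L/min ÷ 60 = 0.8 L/s.
New flow: 63 L/min ÷ 60 = 1.05 L/s.
PIP = Vt/C + R·V̇ + PEEP (constant-flow equation of motion).
Only the resistive term changes: ΔPIP = R × ΔV̇ = 7.5 × (1.05 − 0.8) = 7.5 × 0.25 = 1.875 cmH2O.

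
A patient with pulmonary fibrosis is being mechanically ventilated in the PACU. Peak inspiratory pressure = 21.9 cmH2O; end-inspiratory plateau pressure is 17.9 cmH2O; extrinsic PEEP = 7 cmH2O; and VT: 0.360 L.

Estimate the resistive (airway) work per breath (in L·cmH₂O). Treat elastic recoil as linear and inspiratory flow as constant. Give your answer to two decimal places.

With constant inspiratory flow the resistive pressure is constant at PIP − Pplat = 21.9 − 17.9 = 4.0 cmH2O, so resistive work = 4.0 × 0.360 = 1.44 L·cmH2O.

1.44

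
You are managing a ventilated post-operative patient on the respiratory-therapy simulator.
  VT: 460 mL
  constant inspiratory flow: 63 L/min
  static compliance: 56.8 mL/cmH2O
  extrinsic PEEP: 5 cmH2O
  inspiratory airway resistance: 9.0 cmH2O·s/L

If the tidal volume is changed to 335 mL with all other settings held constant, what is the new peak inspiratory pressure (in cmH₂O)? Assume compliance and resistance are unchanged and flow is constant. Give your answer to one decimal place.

20.3

Flow: 63 L/min ÷ 60 = 1.05 L/s.
PIP = Vt/C + R·V̇ + PEEP (constant-flow equation of motion).
Only the elastic term changes: ΔPIP = ΔVt / C = (335 − 460) / 56.8 = -2.201 cmH2O.
Original PIP = 460/56.8 + 9.0×1.05 + 5 = 22.549 cmH2O; new PIP = 22.549 + (-2.201) = 20.348 cmH2O.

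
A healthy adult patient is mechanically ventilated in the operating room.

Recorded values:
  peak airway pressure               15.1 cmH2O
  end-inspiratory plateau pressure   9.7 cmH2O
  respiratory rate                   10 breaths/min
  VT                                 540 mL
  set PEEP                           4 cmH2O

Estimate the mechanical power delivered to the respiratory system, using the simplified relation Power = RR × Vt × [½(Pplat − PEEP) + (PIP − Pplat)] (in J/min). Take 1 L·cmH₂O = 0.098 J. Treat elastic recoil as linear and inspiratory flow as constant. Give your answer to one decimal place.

4.4

Per-breath work = Vt × [½(Pplat−PEEP) + (PIP−Pplat)] = 0.540 × [0.5×5.7 + 5.4] = 0.540 × 8.25 = 4.455 L·cmH2O.
Power = 10 × 4.455 = 44.55 L·cmH2O/min.
× 0.098 J/(L·cmH2O) → 4.366 J/min.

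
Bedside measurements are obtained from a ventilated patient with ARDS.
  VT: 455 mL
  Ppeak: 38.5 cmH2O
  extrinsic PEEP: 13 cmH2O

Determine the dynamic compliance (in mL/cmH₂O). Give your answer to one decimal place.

Dynamic compliance = Vt / (PIP − PEEP) = 455 / (38.5 − 13) = 455 / 25.5 = 17.843 mL/cmH2O.

17.8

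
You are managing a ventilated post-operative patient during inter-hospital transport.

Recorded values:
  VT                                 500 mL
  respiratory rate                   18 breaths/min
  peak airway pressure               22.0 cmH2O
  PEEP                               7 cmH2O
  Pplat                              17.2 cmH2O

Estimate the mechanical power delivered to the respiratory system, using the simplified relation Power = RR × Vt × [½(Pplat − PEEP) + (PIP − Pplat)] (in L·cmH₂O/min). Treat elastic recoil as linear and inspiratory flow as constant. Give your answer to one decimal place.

Per-breath work = Vt × [½(Pplat−PEEP) + (PIP−Pplat)] = 0.500 × [0.5×10.2 + 4.8] = 0.500 × 9.9 = 4.95 L·cmH2O.
Power = 18 × 4.95 = 89.1 L·cmH2O/min.

89.1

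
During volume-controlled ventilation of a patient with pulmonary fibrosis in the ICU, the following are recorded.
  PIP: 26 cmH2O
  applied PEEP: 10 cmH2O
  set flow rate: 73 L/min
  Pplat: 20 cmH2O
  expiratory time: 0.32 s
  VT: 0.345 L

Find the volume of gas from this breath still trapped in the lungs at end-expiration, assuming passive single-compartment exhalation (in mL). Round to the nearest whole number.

53

Flow: 73 L/min ÷ 60 = 1.2167 L/s.
R = (PIP − Pplat)/V̇ = (26 − 20) / 1.2167 = 6.0/1.2167 = 4.931 cmH2O·s/L.
C = Vt/(Pplat − PEEP) = 345.0 / (20 − 10) = 345.0/10.0 = 34.5 mL/cmH2O.
τ = R × C = 4.931 × 0.0345 L/cmH2O = 0.1701 s.
Fraction remaining = e^(−Te/τ) = e^(−0.32/0.1701) = 0.1524.
Trapped volume = 345.0 × 0.1524 = 52.578 mL.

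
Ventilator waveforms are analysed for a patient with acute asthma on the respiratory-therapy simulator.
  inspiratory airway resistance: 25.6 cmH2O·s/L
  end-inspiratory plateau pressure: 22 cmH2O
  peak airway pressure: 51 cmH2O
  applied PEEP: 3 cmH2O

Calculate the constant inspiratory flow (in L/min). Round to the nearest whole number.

68

flow = (PIP − Pplat) / Raw = (51 − 22) / 25.6 = 1.133 L/s × 60 = 67.98 L/min.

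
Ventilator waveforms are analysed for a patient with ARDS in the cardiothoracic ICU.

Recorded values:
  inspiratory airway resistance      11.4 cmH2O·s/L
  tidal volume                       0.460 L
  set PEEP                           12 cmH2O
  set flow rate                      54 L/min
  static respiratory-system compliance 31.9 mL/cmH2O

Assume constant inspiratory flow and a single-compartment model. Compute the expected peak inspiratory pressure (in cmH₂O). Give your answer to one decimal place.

36.7

Flow: 54 L/min ÷ 60 = 0.9 L/s.
Equation of motion (constant flow): PIP = Vt/C + R·V̇ + PEEP.
PIP = 460/31.9 + 11.4×0.9 + 12 = 14.42 + 10.26 + 12 = 36.68 cmH2O.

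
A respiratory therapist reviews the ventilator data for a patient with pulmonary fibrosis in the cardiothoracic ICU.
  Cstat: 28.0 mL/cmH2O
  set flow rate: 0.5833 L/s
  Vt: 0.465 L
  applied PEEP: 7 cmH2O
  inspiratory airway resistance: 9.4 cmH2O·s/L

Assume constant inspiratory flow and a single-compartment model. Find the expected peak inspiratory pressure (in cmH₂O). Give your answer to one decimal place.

Equation of motion (constant flow): PIP = Vt/C + R·V̇ + PEEP.
PIP = 465/28.0 + 9.4×0.5833 + 7 = 16.607 + 5.483 + 7 = 29.09 cmH2O.

29.1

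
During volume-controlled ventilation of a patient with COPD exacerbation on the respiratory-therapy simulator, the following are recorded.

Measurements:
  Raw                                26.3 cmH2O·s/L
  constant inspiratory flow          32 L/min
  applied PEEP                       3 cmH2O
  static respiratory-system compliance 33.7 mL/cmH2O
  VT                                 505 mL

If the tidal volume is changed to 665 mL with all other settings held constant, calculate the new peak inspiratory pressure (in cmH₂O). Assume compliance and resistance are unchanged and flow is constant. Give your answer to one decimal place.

36.8

Flow: 32 L/min ÷ 60 = 0.5333 L/s.
PIP = Vt/C + R·V̇ + PEEP (constant-flow equation of motion).
Only the elastic term changes: ΔPIP = ΔVt / C = (665 − 505) / 33.7 = 4.748 cmH2O.
Original PIP = 505/33.7 + 26.3×0.5333 + 3 = 32.011 cmH2O; new PIP = 32.011 + (4.748) = 36.759 cmH2O.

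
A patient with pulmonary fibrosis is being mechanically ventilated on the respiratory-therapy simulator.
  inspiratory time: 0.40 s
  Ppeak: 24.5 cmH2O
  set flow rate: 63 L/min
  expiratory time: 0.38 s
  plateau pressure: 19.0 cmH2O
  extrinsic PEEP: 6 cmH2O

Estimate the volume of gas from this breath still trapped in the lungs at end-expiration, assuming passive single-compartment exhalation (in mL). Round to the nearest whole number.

44

Flow: 63 L/min ÷ 60 = 1.05 L/s.
Vt = flow × Ti = 1.05 L/s × 0.40 s × 1000 mL/L = 420.0 mL.
R = (PIP − Pplat)/V̇ = (24.5 − 19.0) / 1.05 = 5.5/1.05 = 5.238 cmH2O·s/L.
C = Vt/(Pplat − PEEP) = 420.0 / (19.0 − 6) = 420.0/13.0 = 32.308 mL/cmH2O.
τ = R × C = 5.238 × 0.03231 L/cmH2O = 0.1692 s.
Fraction remaining = e^(−Te/τ) = e^(−0.38/0.1692) = 0.1058.
Trapped volume = 420.0 × 0.1058 = 44.436 mL.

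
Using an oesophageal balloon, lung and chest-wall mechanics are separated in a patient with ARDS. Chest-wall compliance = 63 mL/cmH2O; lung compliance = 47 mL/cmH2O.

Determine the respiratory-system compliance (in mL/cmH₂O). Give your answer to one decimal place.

26.9

Lung and chest wall are elastances in series: 1/Crs = 1/CL + 1/Ccw.
1/Crs = 1/47 + 1/63 = 0.03715.
Crs = 26.918 mL/cmH2O.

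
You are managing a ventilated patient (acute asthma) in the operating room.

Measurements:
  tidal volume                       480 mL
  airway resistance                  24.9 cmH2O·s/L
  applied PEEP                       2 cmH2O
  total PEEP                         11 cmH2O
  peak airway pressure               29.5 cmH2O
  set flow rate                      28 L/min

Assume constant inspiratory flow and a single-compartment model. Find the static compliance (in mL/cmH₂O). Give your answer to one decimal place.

Flow: 28 L/min ÷ 60 = 0.4667 L/s.
Total PEEP = 11 cmH2O (set 2 + intrinsic 9); this is the baseline alveolar pressure.
Equation of motion (constant flow): PIP = Vt/C + R·V̇ + PEEP.
Vt/C = PIP − R·V̇ − PEEP = 29.5 − 24.9×0.4667 − 11 = 29.5 − 11.621 − 11 = 6.879 cmH2O.
C = Vt / 6.879 = 480 / 6.879 = 69.778 mL/cmH2O.

69.8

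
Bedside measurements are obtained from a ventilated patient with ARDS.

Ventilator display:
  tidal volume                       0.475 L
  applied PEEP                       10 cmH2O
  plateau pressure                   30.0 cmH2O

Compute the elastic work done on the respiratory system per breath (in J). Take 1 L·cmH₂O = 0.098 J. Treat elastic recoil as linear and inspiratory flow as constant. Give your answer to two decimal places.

0.47

Elastic work ≈ ½ × (Pplat − PEEP) × Vt = 0.5 × (30.0 − 10) × 0.475 L = 0.5 × 20.0 × 0.475 = 4.75 L·cmH2O.
× 0.098 J/(L·cmH2O) → 0.4655 J.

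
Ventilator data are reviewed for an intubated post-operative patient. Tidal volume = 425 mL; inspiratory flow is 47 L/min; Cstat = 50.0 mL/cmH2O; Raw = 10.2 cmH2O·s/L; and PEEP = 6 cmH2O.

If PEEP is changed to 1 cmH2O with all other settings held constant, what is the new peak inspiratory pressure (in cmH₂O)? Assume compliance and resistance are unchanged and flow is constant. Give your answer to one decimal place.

Flow: 47 L/min ÷ 60 = 0.7833 L/s.
PIP = Vt/C + R·V̇ + PEEP (constant-flow equation of motion).
Only the baseline term changes: ΔPIP = ΔPEEP = 1 − 6 = -5.0 cmH2O.
Original PIP = 425/50.0 + 10.2×0.7833 + 6 = 22.49 cmH2O; new PIP = 22.49 + (-5.0) = 17.49 cmH2O.

17.5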